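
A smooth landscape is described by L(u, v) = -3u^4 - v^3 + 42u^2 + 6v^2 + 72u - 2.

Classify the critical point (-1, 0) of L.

The mixed partial ∂²L/∂u∂v is 0, so the Hessian at any point is diag(L_uu, L_vv) = diag(12(-3u^2 + 7), 6(-v + 2)).
At (-1, 0): H = diag(48, 12).
Both eigenvalues are positive, so H is positive definite: a local minimum.

local minimum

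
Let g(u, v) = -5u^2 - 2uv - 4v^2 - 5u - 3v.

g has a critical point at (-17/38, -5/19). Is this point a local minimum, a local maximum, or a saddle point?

The Hessian of g is constant: H = [[-10, -2], [-2, -8]].
det(H) = (-10)·(-8) − (-2)² = 76.
det(H) > 0 and tr(H) = -18 < 0, so H is negative definite and the point is a local maximum.

local maximum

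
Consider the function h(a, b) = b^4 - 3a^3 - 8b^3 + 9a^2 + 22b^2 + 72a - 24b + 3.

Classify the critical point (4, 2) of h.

The mixed partial ∂²h/∂a∂b is 0, so the Hessian at any point is diag(h_aa, h_bb) = diag(18(-a + 1), 4(3b^2 - 12b + 11)).
At (4, 2): H = diag(-54, -4).
Both eigenvalues are negative, so H is negative definite: a local maximum.

local maximum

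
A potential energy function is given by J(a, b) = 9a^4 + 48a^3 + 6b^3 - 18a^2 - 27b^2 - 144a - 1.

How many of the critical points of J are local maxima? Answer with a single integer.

J separates as a function of a plus a function of b, so ∇J=0 decouples.
∂J/∂a = 36(a - 1)(a + 1)(a + 4) = 0 at a ∈ {-4, -1, 1}; ∂J/∂b = 18b(b - 3) = 0 at b ∈ {0, 3}.
The Hessian is diagonal: diag(J_aa, J_bb). Second derivatives: J_aa(-4)=540, J_aa(-1)=-216, J_aa(1)=360; J_bb(0)=-54, J_bb(3)=54.
Local maxima occur where both diagonal entries negative: (-1, 0). Count: 1.

1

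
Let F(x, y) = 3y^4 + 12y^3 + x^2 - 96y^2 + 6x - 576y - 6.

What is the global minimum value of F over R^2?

F(x,y) separates as P(x) + Q(y) − 6, so its minimum is min P + min Q − 6.
P'(x) = 2x + 6 vanishes at x ∈ {-3}; Q'(y) = 12(y - 4)(y + 3)(y + 4) vanishes at y ∈ {-4, -3, 4}.
Local minima of P (where P''>0): P(-3)=-9. Local minima of Q: Q(-4)=768, Q(4)=-2304.
So the global minimum of F is P(-3) + Q(4) − 6 = -9 − 2304 − 6 = -2319, attained at (-3, 4).

-2319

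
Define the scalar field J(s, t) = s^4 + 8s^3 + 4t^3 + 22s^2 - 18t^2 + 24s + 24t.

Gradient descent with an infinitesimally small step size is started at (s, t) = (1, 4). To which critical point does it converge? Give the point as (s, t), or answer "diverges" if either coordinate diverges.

(-1, 2)

J is separable, so gradient descent decouples: s follows -∂J/∂s, t follows -∂J/∂t.
∂J/∂s = 4(s + 1)(s + 2)(s + 3); at s=1 this is 96, so s decreases.
∂J/∂t = 12(t - 2)(t - 1); at t=4 this is 72, so t decreases.
s converges to its nearest critical value -1 (a local min of the s-part); t converges to 2. The iterate converges to (-1, 2).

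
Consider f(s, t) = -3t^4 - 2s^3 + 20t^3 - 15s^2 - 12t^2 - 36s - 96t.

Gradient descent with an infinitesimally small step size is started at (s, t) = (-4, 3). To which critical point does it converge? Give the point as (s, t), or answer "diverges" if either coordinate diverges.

f is separable, so gradient descent decouples: s follows -∂f/∂s, t follows -∂f/∂t.
∂f/∂s = -6(s + 2)(s + 3); at s=-4 this is -12, so s increases.
∂f/∂t = -12(t - 4)(t - 2)(t + 1); at t=3 this is 48, so t decreases.
s converges to its nearest critical value -3 (a local min of the s-part); t converges to 2. The iterate converges to (-3, 2).

(-3, 2)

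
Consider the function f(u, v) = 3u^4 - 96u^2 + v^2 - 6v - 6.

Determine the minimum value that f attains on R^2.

-783

f(u,v) separates as P(u) + Q(v) − 6, so its minimum is min P + min Q − 6.
P'(u) = 12u(u - 4)(u + 4) vanishes at u ∈ {-4, 0, 4}; Q'(v) = 2v - 6 vanishes at v ∈ {3}.
Local minima of P (where P''>0): P(-4)=-768, P(4)=-768. Local minima of Q: Q(3)=-9.
So the global minimum of f is P(-4) + Q(3) − 6 = -768 − 9 − 6 = -783, attained at (-4, 3).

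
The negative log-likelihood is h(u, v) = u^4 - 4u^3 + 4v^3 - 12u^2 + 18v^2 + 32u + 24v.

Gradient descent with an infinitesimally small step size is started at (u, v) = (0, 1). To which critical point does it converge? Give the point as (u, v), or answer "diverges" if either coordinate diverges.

(-2, -1)

h is separable, so gradient descent decouples: u follows -∂h/∂u, v follows -∂h/∂v.
∂h/∂u = 4(u - 4)(u - 1)(u + 2); at u=0 this is 32, so u decreases.
∂h/∂v = 12(v + 1)(v + 2); at v=1 this is 72, so v decreases.
u converges to its nearest critical value -2 (a local min of the u-part); v converges to -1. The iterate converges to (-2, -1).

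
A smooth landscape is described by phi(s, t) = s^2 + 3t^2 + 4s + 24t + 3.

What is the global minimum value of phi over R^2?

-49

phi(s,t) separates as P(s) + Q(t) + 3, so its minimum is min P + min Q + 3.
P'(s) = 2s + 4 vanishes at s ∈ {-2}; Q'(t) = 6(t + 4) vanishes at t ∈ {-4}.
Local minima of P (where P''>0): P(-2)=-4. Local minima of Q: Q(-4)=-48.
So the global minimum of phi is P(-2) + Q(-4) + 3 = -4 − 48 + 3 = -49, attained at (-2, -4).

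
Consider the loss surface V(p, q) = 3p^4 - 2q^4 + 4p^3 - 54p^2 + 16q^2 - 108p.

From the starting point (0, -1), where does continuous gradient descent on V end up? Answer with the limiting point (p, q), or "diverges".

V is separable, so gradient descent decouples: p follows -∂V/∂p, q follows -∂V/∂q.
∂V/∂p = 12(p - 3)(p + 1)(p + 3); at p=0 this is -108, so p increases.
∂V/∂q = -8q(q - 2)(q + 2); at q=-1 this is -24, so q increases.
p converges to its nearest critical value 3 (a local min of the p-part); q converges to 0. The iterate converges to (3, 0).

(3, 0)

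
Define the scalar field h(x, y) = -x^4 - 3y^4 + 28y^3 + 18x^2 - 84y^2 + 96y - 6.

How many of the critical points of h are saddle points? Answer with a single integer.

4

h separates as a function of x plus a function of y, so ∇h=0 decouples.
∂h/∂x = -4x(x - 3)(x + 3) = 0 at x ∈ {-3, 0, 3}; ∂h/∂y = -12(y - 4)(y - 2)(y - 1) = 0 at y ∈ {1, 2, 4}.
The Hessian is diagonal: diag(h_xx, h_yy). Second derivatives: h_xx(-3)=-72, h_xx(0)=36, h_xx(3)=-72; h_yy(1)=-36, h_yy(2)=24, h_yy(4)=-72.
Saddle points occur where the two diagonal entries have opposite signs: (-3, 2), (0, 1), (0, 4), (3, 2). Count: 4.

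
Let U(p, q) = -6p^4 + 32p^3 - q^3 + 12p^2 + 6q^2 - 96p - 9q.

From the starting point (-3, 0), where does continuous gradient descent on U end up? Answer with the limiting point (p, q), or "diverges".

U is separable, so gradient descent decouples: p follows -∂U/∂p, q follows -∂U/∂q.
∂U/∂p = -24(p - 4)(p - 1)(p + 1); at p=-3 this is 1344, so p decreases.
∂U/∂q = -3(q - 3)(q - 1); at q=0 this is -9, so q increases.
The p-coordinate has no critical point in that direction and runs off to infinity.

diverges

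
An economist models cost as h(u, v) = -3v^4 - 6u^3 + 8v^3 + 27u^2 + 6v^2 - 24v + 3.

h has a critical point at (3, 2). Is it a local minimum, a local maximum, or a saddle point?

The mixed partial ∂²h/∂u∂v is 0, so the Hessian at any point is diag(h_uu, h_vv) = diag(18(-2u + 3), 12(-3v^2 + 4v + 1)).
At (3, 2): H = diag(-54, -36).
Both eigenvalues are negative, so H is negative definite: a local maximum.

local maximum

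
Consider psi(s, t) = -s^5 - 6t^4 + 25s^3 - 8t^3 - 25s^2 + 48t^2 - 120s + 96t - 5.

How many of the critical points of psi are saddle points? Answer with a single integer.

6

psi separates as a function of s plus a function of t, so ∇psi=0 decouples.
∂psi/∂s = -5(s - 3)(s - 2)(s + 1)(s + 4) = 0 at s ∈ {-4, -1, 2, 3}; ∂psi/∂t = -24(t - 2)(t + 1)(t + 2) = 0 at t ∈ {-2, -1, 2}.
The Hessian is diagonal: diag(psi_ss, psi_tt). Second derivatives: psi_ss(-4)=630, psi_ss(-1)=-180, psi_ss(2)=90, psi_ss(3)=-140; psi_tt(-2)=-96, psi_tt(-1)=72, psi_tt(2)=-288.
Saddle points occur where the two diagonal entries have opposite signs: (-4, -2), (-4, 2), (-1, -1), (2, -2), (2, 2), (3, -1). Count: 6.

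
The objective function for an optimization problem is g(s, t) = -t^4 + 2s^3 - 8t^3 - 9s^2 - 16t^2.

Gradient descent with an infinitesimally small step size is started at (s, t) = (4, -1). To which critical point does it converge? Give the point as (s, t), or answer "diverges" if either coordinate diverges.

g is separable, so gradient descent decouples: s follows -∂g/∂s, t follows -∂g/∂t.
∂g/∂s = 6s(s - 3); at s=4 this is 24, so s decreases.
∂g/∂t = -4t(t + 2)(t + 4); at t=-1 this is 12, so t decreases.
s converges to its nearest critical value 3 (a local min of the s-part); t converges to -2. The iterate converges to (3, -2).

(3, -2)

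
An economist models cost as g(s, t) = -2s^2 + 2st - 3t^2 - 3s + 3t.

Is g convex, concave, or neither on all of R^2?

g is quadratic, so its Hessian is the constant matrix H = [[-4, 2], [2, -6]].
det(H) = 20, tr(H) = -10.
det(H) > 0 and tr(H) < 0, so H is negative definite everywhere: concave.

concave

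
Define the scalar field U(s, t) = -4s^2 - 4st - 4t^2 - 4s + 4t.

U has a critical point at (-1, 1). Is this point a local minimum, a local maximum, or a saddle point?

local maximum

The Hessian of U is constant: H = [[-8, -4], [-4, -8]].
det(H) = (-8)·(-8) − (-4)² = 48.
det(H) > 0 and tr(H) = -16 < 0, so H is negative definite and the point is a local maximum.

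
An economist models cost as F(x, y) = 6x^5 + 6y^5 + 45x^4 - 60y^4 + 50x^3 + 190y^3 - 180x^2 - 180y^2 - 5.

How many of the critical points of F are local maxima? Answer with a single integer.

4

F separates as a function of x plus a function of y, so ∇F=0 decouples.
∂F/∂x = 30x(x - 1)(x + 3)(x + 4) = 0 at x ∈ {-4, -3, 0, 1}; ∂F/∂y = 30y(y - 4)(y - 3)(y - 1) = 0 at y ∈ {0, 1, 3, 4}.
The Hessian is diagonal: diag(F_xx, F_yy). Second derivatives: F_xx(-4)=-600, F_xx(-3)=360, F_xx(0)=-360, F_xx(1)=600; F_yy(0)=-360, F_yy(1)=180, F_yy(3)=-180, F_yy(4)=360.
Local maxima occur where both diagonal entries negative: (-4, 0), (-4, 3), (0, 0), (0, 3). Count: 4.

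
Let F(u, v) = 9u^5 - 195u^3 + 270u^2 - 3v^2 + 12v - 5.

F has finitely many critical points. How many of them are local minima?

F separates as a function of u plus a function of v, so ∇F=0 decouples.
∂F/∂u = 45u(u - 3)(u - 1)(u + 4) = 0 at u ∈ {-4, 0, 1, 3}; ∂F/∂v = -6(v - 2) = 0 at v ∈ {2}.
The Hessian is diagonal: diag(F_uu, F_vv). Second derivatives: F_uu(-4)=-6300, F_uu(0)=540, F_uu(1)=-450, F_uu(3)=1890; F_vv(2)=-6.
Local minima occur where both diagonal entries positive: none. Count: 0.

0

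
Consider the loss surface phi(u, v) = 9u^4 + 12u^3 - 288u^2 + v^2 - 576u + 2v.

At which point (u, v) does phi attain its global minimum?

(4, -1)

phi(u,v) separates as P(u) + Q(v), so its minimum is min P + min Q.
P'(u) = 36(u - 4)(u + 1)(u + 4) vanishes at u ∈ {-4, -1, 4}; Q'(v) = 2v + 2 vanishes at v ∈ {-1}.
Local minima of P (where P''>0): P(-4)=-768, P(4)=-3840. Local minima of Q: Q(-1)=-1.
So the global minimum of phi is P(4) + Q(-1) = -3840 − 1 = -3841, attained at (4, -1).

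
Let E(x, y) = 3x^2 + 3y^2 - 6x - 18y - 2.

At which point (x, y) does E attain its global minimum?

E(x,y) separates as P(x) + Q(y) − 2, so its minimum is min P + min Q − 2.
P'(x) = 6x - 6 vanishes at x ∈ {1}; Q'(y) = 6y - 18 vanishes at y ∈ {3}.
Local minima of P (where P''>0): P(1)=-3. Local minima of Q: Q(3)=-27.
So the global minimum of E is P(1) + Q(3) − 2 = -3 − 27 − 2 = -32, attained at (1, 3).

(1, 3)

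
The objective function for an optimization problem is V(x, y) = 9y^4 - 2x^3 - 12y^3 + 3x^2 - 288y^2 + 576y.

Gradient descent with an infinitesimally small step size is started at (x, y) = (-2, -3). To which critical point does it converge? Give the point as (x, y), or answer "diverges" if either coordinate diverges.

(0, -4)

V is separable, so gradient descent decouples: x follows -∂V/∂x, y follows -∂V/∂y.
∂V/∂x = -6x(x - 1); at x=-2 this is -36, so x increases.
∂V/∂y = 36(y - 4)(y - 1)(y + 4); at y=-3 this is 1008, so y decreases.
x converges to its nearest critical value 0 (a local min of the x-part); y converges to -4. The iterate converges to (0, -4).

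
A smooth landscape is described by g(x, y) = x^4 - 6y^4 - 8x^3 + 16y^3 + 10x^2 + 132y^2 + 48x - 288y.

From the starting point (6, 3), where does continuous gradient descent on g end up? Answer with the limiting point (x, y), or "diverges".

g is separable, so gradient descent decouples: x follows -∂g/∂x, y follows -∂g/∂y.
∂g/∂x = 4(x - 4)(x - 3)(x + 1); at x=6 this is 168, so x decreases.
∂g/∂y = -24(y - 4)(y - 1)(y + 3); at y=3 this is 288, so y decreases.
x converges to its nearest critical value 4 (a local min of the x-part); y converges to 1. The iterate converges to (4, 1).

(4, 1)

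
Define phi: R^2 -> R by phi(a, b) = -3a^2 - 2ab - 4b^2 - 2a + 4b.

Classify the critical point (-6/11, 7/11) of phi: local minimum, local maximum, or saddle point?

local maximum

The Hessian of phi is constant: H = [[-6, -2], [-2, -8]].
det(H) = (-6)·(-8) − (-2)² = 44.
det(H) > 0 and tr(H) = -14 < 0, so H is negative definite and the point is a local maximum.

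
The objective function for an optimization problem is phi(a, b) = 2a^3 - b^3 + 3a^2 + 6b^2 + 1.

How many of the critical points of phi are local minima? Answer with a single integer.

1

phi separates as a function of a plus a function of b, so ∇phi=0 decouples.
∂phi/∂a = 6a(a + 1) = 0 at a ∈ {-1, 0}; ∂phi/∂b = -3b(b - 4) = 0 at b ∈ {0, 4}.
The Hessian is diagonal: diag(phi_aa, phi_bb). Second derivatives: phi_aa(-1)=-6, phi_aa(0)=6; phi_bb(0)=12, phi_bb(4)=-12.
Local minima occur where both diagonal entries positive: (0, 0). Count: 1.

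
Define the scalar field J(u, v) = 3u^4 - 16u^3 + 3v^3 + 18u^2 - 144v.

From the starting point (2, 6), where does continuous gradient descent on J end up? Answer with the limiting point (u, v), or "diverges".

(3, 4)

J is separable, so gradient descent decouples: u follows -∂J/∂u, v follows -∂J/∂v.
∂J/∂u = 12u(u - 3)(u - 1); at u=2 this is -24, so u increases.
∂J/∂v = 9(v - 4)(v + 4); at v=6 this is 180, so v decreases.
u converges to its nearest critical value 3 (a local min of the u-part); v converges to 4. The iterate converges to (3, 4).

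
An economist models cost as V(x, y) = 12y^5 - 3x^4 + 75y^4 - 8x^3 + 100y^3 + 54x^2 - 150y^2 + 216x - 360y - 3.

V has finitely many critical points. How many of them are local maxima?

4

V separates as a function of x plus a function of y, so ∇V=0 decouples.
∂V/∂x = -12(x - 3)(x + 2)(x + 3) = 0 at x ∈ {-3, -2, 3}; ∂V/∂y = 60(y - 1)(y + 1)(y + 2)(y + 3) = 0 at y ∈ {-3, -2, -1, 1}.
The Hessian is diagonal: diag(V_xx, V_yy). Second derivatives: V_xx(-3)=-72, V_xx(-2)=60, V_xx(3)=-360; V_yy(-3)=-480, V_yy(-2)=180, V_yy(-1)=-240, V_yy(1)=1440.
Local maxima occur where both diagonal entries negative: (-3, -3), (-3, -1), (3, -3), (3, -1). Count: 4.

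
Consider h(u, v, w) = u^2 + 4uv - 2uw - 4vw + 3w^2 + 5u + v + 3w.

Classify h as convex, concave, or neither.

neither

h is quadratic, so its Hessian is the constant matrix H = [[2, 4, -2], [4, 0, -4], [-2, -4, 6]].
Leading principal minors: 2, -16, -64.
Neither pattern holds ⇒ H is indefinite ⇒ neither convex nor concave.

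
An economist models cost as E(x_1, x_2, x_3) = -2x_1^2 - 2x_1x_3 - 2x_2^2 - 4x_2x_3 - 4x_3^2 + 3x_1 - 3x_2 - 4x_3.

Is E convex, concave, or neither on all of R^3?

concave

E is quadratic, so its Hessian is the constant matrix H = [[-4, 0, -2], [0, -4, -4], [-2, -4, -8]].
Leading principal minors: -4, 16, -48.
Signs alternate −, +, − ⇒ H ≺ 0 ⇒ concave.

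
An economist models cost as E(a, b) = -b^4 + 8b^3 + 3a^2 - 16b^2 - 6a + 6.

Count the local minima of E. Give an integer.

1

E separates as a function of a plus a function of b, so ∇E=0 decouples.
∂E/∂a = 6(a - 1) = 0 at a ∈ {1}; ∂E/∂b = -4b(b - 4)(b - 2) = 0 at b ∈ {0, 2, 4}.
The Hessian is diagonal: diag(E_aa, E_bb). Second derivatives: E_aa(1)=6; E_bb(0)=-32, E_bb(2)=16, E_bb(4)=-32.
Local minima occur where both diagonal entries positive: (1, 2). Count: 1.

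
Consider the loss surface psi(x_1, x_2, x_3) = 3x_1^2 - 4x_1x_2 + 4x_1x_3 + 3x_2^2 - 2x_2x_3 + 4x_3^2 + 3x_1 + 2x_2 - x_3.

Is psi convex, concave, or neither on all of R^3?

psi is quadratic, so its Hessian is the constant matrix H = [[6, -4, 4], [-4, 6, -2], [4, -2, 8]].
Leading principal minors: 6, 20, 104.
All positive ⇒ H ≻ 0 ⇒ convex.

convex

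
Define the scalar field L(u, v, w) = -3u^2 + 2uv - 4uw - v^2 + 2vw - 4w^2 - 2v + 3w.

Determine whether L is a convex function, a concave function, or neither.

concave

L is quadratic, so its Hessian is the constant matrix H = [[-6, 2, -4], [2, -2, 2], [-4, 2, -8]].
Leading principal minors: -6, 8, -40.
Signs alternate −, +, − ⇒ H ≺ 0 ⇒ concave.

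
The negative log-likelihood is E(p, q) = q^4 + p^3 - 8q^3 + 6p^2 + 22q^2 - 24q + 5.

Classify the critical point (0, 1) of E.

The mixed partial ∂²E/∂p∂q is 0, so the Hessian at any point is diag(E_pp, E_qq) = diag(6(p + 2), 4(3q^2 - 12q + 11)).
At (0, 1): H = diag(12, 8).
Both eigenvalues are positive, so H is positive definite: a local minimum.

local minimum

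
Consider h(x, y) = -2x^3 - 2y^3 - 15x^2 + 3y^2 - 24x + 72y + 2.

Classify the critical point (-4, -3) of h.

The mixed partial ∂²h/∂x∂y is 0, so the Hessian at any point is diag(h_xx, h_yy) = diag(-6(2x + 5), 6(-2y + 1)).
At (-4, -3): H = diag(18, 42).
Both eigenvalues are positive, so H is positive definite: a local minimum.

local minimum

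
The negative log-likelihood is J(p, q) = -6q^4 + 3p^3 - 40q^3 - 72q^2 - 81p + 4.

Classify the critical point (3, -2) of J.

The mixed partial ∂²J/∂p∂q is 0, so the Hessian at any point is diag(J_pp, J_qq) = diag(18p, -24(3q^2 + 10q + 6)).
At (3, -2): H = diag(54, 48).
Both eigenvalues are positive, so H is positive definite: a local minimum.

local minimum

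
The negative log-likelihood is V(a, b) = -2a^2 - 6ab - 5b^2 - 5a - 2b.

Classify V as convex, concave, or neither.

concave

V is quadratic, so its Hessian is the constant matrix H = [[-4, -6], [-6, -10]].
det(H) = 4, tr(H) = -14.
det(H) > 0 and tr(H) < 0, so H is negative definite everywhere: concave.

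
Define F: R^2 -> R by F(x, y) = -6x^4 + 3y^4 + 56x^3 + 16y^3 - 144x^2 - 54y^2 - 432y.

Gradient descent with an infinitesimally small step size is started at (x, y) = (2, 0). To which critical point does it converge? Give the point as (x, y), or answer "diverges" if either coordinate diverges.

F is separable, so gradient descent decouples: x follows -∂F/∂x, y follows -∂F/∂y.
∂F/∂x = -24x(x - 4)(x - 3); at x=2 this is -96, so x increases.
∂F/∂y = 12(y - 3)(y + 3)(y + 4); at y=0 this is -432, so y increases.
x converges to its nearest critical value 3 (a local min of the x-part); y converges to 3. The iterate converges to (3, 3).

(3, 3)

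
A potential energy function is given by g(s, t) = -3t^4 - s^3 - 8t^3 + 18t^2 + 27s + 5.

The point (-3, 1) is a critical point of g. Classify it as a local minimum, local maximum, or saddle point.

saddle point

The mixed partial ∂²g/∂s∂t is 0, so the Hessian at any point is diag(g_ss, g_tt) = diag(-6s, 12(-3t^2 - 4t + 3)).
At (-3, 1): H = diag(18, -48).
The eigenvalues have opposite signs, so H is indefinite: a saddle point.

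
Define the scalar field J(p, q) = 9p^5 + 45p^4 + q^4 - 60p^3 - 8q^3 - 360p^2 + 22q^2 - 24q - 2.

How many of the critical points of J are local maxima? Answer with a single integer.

2

J separates as a function of p plus a function of q, so ∇J=0 decouples.
∂J/∂p = 45p(p - 2)(p + 2)(p + 4) = 0 at p ∈ {-4, -2, 0, 2}; ∂J/∂q = 4(q - 3)(q - 2)(q - 1) = 0 at q ∈ {1, 2, 3}.
The Hessian is diagonal: diag(J_pp, J_qq). Second derivatives: J_pp(-4)=-2160, J_pp(-2)=720, J_pp(0)=-720, J_pp(2)=2160; J_qq(1)=8, J_qq(2)=-4, J_qq(3)=8.
Local maxima occur where both diagonal entries negative: (-4, 2), (0, 2). Count: 2.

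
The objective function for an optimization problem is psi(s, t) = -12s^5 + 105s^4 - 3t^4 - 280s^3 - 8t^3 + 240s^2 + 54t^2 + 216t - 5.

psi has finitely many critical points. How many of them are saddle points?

psi separates as a function of s plus a function of t, so ∇psi=0 decouples.
∂psi/∂s = -60s(s - 4)(s - 2)(s - 1) = 0 at s ∈ {0, 1, 2, 4}; ∂psi/∂t = -12(t - 3)(t + 2)(t + 3) = 0 at t ∈ {-3, -2, 3}.
The Hessian is diagonal: diag(psi_ss, psi_tt). Second derivatives: psi_ss(0)=480, psi_ss(1)=-180, psi_ss(2)=240, psi_ss(4)=-1440; psi_tt(-3)=-72, psi_tt(-2)=60, psi_tt(3)=-360.
Saddle points occur where the two diagonal entries have opposite signs: (0, -3), (0, 3), (1, -2), (2, -3), (2, 3), (4, -2). Count: 6.

6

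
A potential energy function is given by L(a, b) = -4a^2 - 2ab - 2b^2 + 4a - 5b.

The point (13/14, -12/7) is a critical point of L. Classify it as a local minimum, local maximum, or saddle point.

The Hessian of L is constant: H = [[-8, -2], [-2, -4]].
det(H) = (-8)·(-4) − (-2)² = 28.
det(H) > 0 and tr(H) = -12 < 0, so H is negative definite and the point is a local maximum.

local maximum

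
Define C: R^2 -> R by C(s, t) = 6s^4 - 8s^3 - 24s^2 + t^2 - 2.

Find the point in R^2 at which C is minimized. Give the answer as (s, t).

C(s,t) separates as P(s) + Q(t) − 2, so its minimum is min P + min Q − 2.
P'(s) = 24s(s - 2)(s + 1) vanishes at s ∈ {-1, 0, 2}; Q'(t) = 2t vanishes at t ∈ {0}.
Local minima of P (where P''>0): P(-1)=-10, P(2)=-64. Local minima of Q: Q(0)=0.
So the global minimum of C is P(2) + Q(0) − 2 = -64 + 0 − 2 = -66, attained at (2, 0).

(2, 0)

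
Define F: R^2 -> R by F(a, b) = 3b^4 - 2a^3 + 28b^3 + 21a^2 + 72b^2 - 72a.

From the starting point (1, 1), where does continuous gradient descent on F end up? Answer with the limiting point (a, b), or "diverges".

(3, 0)

F is separable, so gradient descent decouples: a follows -∂F/∂a, b follows -∂F/∂b.
∂F/∂a = -6(a - 4)(a - 3); at a=1 this is -36, so a increases.
∂F/∂b = 12b(b + 3)(b + 4); at b=1 this is 240, so b decreases.
a converges to its nearest critical value 3 (a local min of the a-part); b converges to 0. The iterate converges to (3, 0).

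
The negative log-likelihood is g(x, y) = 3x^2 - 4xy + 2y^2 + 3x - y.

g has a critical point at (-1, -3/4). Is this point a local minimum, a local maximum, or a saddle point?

The Hessian of g is constant: H = [[6, -4], [-4, 4]].
det(H) = 6·4 − (-4)² = 8.
det(H) > 0 and tr(H) = 10 > 0, so H is positive definite and the point is a local minimum.

local minimum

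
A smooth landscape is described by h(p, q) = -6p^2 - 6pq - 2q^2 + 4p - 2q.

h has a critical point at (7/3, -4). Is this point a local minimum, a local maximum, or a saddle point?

local maximum

The Hessian of h is constant: H = [[-12, -6], [-6, -4]].
det(H) = (-12)·(-4) − (-6)² = 12.
det(H) > 0 and tr(H) = -16 < 0, so H is negative definite and the point is a local maximum.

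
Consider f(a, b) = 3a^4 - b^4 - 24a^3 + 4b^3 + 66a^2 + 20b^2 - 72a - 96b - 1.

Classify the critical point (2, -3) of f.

local maximum

The mixed partial ∂²f/∂a∂b is 0, so the Hessian at any point is diag(f_aa, f_bb) = diag(12(3a^2 - 12a + 11), 4(-3b^2 + 6b + 10)).
At (2, -3): H = diag(-12, -140).
Both eigenvalues are negative, so H is negative definite: a local maximum.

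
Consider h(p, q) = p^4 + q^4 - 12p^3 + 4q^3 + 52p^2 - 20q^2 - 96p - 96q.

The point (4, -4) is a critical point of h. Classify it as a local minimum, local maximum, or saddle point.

The mixed partial ∂²h/∂p∂q is 0, so the Hessian at any point is diag(h_pp, h_qq) = diag(4(3p^2 - 18p + 26), 4(3q^2 + 6q - 10)).
At (4, -4): H = diag(8, 56).
Both eigenvalues are positive, so H is positive definite: a local minimum.

local minimum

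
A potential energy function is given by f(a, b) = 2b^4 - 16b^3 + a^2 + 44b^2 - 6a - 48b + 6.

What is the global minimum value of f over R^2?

-21

f(a,b) separates as P(a) + Q(b) + 6, so its minimum is min P + min Q + 6.
P'(a) = 2a - 6 vanishes at a ∈ {3}; Q'(b) = 8(b - 3)(b - 2)(b - 1) vanishes at b ∈ {1, 2, 3}.
Local minima of P (where P''>0): P(3)=-9. Local minima of Q: Q(1)=-18, Q(3)=-18.
So the global minimum of f is P(3) + Q(1) + 6 = -9 − 18 + 6 = -21, attained at (3, 1).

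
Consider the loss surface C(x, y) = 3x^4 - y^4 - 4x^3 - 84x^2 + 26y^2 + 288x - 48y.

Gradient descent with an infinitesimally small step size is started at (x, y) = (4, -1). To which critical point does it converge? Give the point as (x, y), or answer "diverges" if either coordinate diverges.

(3, 1)

C is separable, so gradient descent decouples: x follows -∂C/∂x, y follows -∂C/∂y.
∂C/∂x = 12(x - 3)(x - 2)(x + 4); at x=4 this is 192, so x decreases.
∂C/∂y = -4(y - 3)(y - 1)(y + 4); at y=-1 this is -96, so y increases.
x converges to its nearest critical value 3 (a local min of the x-part); y converges to 1. The iterate converges to (3, 1).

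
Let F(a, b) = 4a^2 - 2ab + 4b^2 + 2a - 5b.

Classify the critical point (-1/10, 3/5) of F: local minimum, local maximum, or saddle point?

local minimum

The Hessian of F is constant: H = [[8, -2], [-2, 8]].
det(H) = 8·8 − (-2)² = 60.
det(H) > 0 and tr(H) = 16 > 0, so H is positive definite and the point is a local minimum.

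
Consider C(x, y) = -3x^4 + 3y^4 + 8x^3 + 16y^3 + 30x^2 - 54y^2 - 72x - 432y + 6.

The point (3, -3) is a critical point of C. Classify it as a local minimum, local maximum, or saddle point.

The mixed partial ∂²C/∂x∂y is 0, so the Hessian at any point is diag(C_xx, C_yy) = diag(12(-3x^2 + 4x + 5), 12(3y^2 + 8y - 9)).
At (3, -3): H = diag(-120, -72).
Both eigenvalues are negative, so H is negative definite: a local maximum.

local maximum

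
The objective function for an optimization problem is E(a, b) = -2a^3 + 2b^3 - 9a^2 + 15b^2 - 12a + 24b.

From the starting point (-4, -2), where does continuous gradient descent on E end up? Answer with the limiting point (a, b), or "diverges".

E is separable, so gradient descent decouples: a follows -∂E/∂a, b follows -∂E/∂b.
∂E/∂a = -6(a + 1)(a + 2); at a=-4 this is -36, so a increases.
∂E/∂b = 6(b + 1)(b + 4); at b=-2 this is -12, so b increases.
a converges to its nearest critical value -2 (a local min of the a-part); b converges to -1. The iterate converges to (-2, -1).

(-2, -1)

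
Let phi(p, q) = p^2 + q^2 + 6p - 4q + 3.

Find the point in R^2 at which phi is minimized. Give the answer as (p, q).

phi(p,q) separates as A(p) + B(q) + 3, so its minimum is min A + min B + 3.
A'(p) = 2p + 6 vanishes at p ∈ {-3}; B'(q) = 2q - 4 vanishes at q ∈ {2}.
Local minima of A (where A''>0): A(-3)=-9. Local minima of B: B(2)=-4.
So the global minimum of phi is A(-3) + B(2) + 3 = -9 − 4 + 3 = -10, attained at (-3, 2).

(-3, 2)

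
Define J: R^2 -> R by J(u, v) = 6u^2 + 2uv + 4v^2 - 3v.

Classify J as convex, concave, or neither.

J is quadratic, so its Hessian is the constant matrix H = [[12, 2], [2, 8]].
det(H) = 92, tr(H) = 20.
det(H) > 0 and tr(H) > 0, so H is positive definite everywhere: convex.

convex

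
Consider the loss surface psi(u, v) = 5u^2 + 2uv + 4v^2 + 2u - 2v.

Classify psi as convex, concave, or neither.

psi is quadratic, so its Hessian is the constant matrix H = [[10, 2], [2, 8]].
det(H) = 76, tr(H) = 18.
det(H) > 0 and tr(H) > 0, so H is positive definite everywhere: convex.

convex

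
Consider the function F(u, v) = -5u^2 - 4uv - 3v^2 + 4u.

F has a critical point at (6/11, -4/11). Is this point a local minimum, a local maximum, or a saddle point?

local maximum

The Hessian of F is constant: H = [[-10, -4], [-4, -6]].
det(H) = (-10)·(-6) − (-4)² = 44.
det(H) > 0 and tr(H) = -16 < 0, so H is negative definite and the point is a local maximum.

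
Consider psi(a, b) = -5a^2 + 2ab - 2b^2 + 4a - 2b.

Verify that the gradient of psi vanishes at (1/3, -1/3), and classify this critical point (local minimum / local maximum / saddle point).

local maximum

∇psi = (-10a + 2b + 4, 2a - 4b - 2); substituting (1/3, -1/3) gives ∇psi = (0, 0), so (1/3, -1/3) is indeed a critical point.
The Hessian of psi is constant: H = [[-10, 2], [2, -4]].
det(H) = (-10)·(-4) − 2² = 36.
det(H) > 0 and tr(H) = -14 < 0, so H is negative definite and the point is a local maximum.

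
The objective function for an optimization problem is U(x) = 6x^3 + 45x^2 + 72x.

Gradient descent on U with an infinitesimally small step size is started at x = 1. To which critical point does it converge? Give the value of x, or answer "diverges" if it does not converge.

U'(x) = 18(x + 1)(x + 4), so U'(1) = 180.
Gradient descent moves in the -U' direction, i.e. x is decreasing.
The nearest critical point in that direction is x = -1, where U'' = 54 > 0 (a local minimum). The iterate converges there.

-1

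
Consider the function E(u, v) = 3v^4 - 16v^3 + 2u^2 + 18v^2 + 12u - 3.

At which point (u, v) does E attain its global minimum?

E(u,v) separates as P(u) + Q(v) − 3, so its minimum is min P + min Q − 3.
P'(u) = 4u + 12 vanishes at u ∈ {-3}; Q'(v) = 12v(v - 3)(v - 1) vanishes at v ∈ {0, 1, 3}.
Local minima of P (where P''>0): P(-3)=-18. Local minima of Q: Q(0)=0, Q(3)=-27.
So the global minimum of E is P(-3) + Q(3) − 3 = -18 − 27 − 3 = -48, attained at (-3, 3).

(-3, 3)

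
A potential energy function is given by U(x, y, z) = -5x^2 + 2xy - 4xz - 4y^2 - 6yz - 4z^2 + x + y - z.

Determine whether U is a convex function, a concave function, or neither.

concave

U is quadratic, so its Hessian is the constant matrix H = [[-10, 2, -4], [2, -8, -6], [-4, -6, -8]].
Leading principal minors: -10, 76, -24.
Signs alternate −, +, − ⇒ H ≺ 0 ⇒ concave.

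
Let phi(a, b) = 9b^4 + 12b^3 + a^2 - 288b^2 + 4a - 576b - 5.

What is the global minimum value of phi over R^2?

-3849

phi(a,b) separates as P(a) + Q(b) − 5, so its minimum is min P + min Q − 5.
P'(a) = 2a + 4 vanishes at a ∈ {-2}; Q'(b) = 36(b - 4)(b + 1)(b + 4) vanishes at b ∈ {-4, -1, 4}.
Local minima of P (where P''>0): P(-2)=-4. Local minima of Q: Q(-4)=-768, Q(4)=-3840.
So the global minimum of phi is P(-2) + Q(4) − 5 = -4 − 3840 − 5 = -3849, attained at (-2, 4).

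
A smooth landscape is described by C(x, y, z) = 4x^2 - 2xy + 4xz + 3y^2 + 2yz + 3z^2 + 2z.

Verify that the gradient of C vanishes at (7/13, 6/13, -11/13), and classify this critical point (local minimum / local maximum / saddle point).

∇C = (8x - 2y + 4z, -2x + 6y + 2z, 4x + 2y + 6z + 2); substituting (7/13, 6/13, -11/13) gives ∇C = (0, 0, 0), so (7/13, 6/13, -11/13) is indeed a critical point.
The Hessian is constant: H = [[8, -2, 4], [-2, 6, 2], [4, 2, 6]].
Leading principal minors: Δ₁ = 8, Δ₂ = 44, Δ₃ = 104.
All leading minors are positive, so H is positive definite: a local minimum.

local minimum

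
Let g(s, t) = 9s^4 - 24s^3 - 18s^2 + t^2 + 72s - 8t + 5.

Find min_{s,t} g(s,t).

-68

g(s,t) separates as P(s) + Q(t) + 5, so its minimum is min P + min Q + 5.
P'(s) = 36(s - 2)(s - 1)(s + 1) vanishes at s ∈ {-1, 1, 2}; Q'(t) = 2(t - 4) vanishes at t ∈ {4}.
Local minima of P (where P''>0): P(-1)=-57, P(2)=24. Local minima of Q: Q(4)=-16.
So the global minimum of g is P(-1) + Q(4) + 5 = -57 − 16 + 5 = -68, attained at (-1, 4).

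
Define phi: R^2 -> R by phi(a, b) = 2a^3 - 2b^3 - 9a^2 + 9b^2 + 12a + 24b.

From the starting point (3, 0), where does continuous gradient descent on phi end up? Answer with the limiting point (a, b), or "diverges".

(2, -1)

phi is separable, so gradient descent decouples: a follows -∂phi/∂a, b follows -∂phi/∂b.
∂phi/∂a = 6(a - 2)(a - 1); at a=3 this is 12, so a decreases.
∂phi/∂b = -6(b - 4)(b + 1); at b=0 this is 24, so b decreases.
a converges to its nearest critical value 2 (a local min of the a-part); b converges to -1. The iterate converges to (2, -1).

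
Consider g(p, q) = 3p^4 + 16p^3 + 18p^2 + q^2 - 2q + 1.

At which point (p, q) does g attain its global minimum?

g(p,q) separates as A(p) + B(q) + 1, so its minimum is min A + min B + 1.
A'(p) = 12p(p + 1)(p + 3) vanishes at p ∈ {-3, -1, 0}; B'(q) = 2q - 2 vanishes at q ∈ {1}.
Local minima of A (where A''>0): A(-3)=-27, A(0)=0. Local minima of B: B(1)=-1.
So the global minimum of g is A(-3) + B(1) + 1 = -27 − 1 + 1 = -27, attained at (-3, 1).

(-3, 1)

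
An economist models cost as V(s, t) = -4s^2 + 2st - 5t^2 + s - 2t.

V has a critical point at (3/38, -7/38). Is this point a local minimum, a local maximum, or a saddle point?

The Hessian of V is constant: H = [[-8, 2], [2, -10]].
det(H) = (-8)·(-10) − 2² = 76.
det(H) > 0 and tr(H) = -18 < 0, so H is negative definite and the point is a local maximum.

local maximum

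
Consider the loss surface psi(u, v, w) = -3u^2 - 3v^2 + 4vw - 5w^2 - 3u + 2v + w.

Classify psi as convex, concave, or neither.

psi is quadratic, so its Hessian is the constant matrix H = [[-6, 0, 0], [0, -6, 4], [0, 4, -10]].
Leading principal minors: -6, 36, -264.
Signs alternate −, +, − ⇒ H ≺ 0 ⇒ concave.

concave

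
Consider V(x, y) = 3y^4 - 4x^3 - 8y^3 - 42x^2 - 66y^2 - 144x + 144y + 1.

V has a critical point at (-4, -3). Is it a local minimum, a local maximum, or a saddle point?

local minimum

The mixed partial ∂²V/∂x∂y is 0, so the Hessian at any point is diag(V_xx, V_yy) = diag(-12(2x + 7), 12(3y^2 - 4y - 11)).
At (-4, -3): H = diag(12, 336).
Both eigenvalues are positive, so H is positive definite: a local minimum.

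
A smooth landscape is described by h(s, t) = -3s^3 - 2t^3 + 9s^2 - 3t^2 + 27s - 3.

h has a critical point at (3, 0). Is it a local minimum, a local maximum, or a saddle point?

local maximum

The mixed partial ∂²h/∂s∂t is 0, so the Hessian at any point is diag(h_ss, h_tt) = diag(18(-s + 1), -6(2t + 1)).
At (3, 0): H = diag(-36, -6).
Both eigenvalues are negative, so H is negative definite: a local maximum.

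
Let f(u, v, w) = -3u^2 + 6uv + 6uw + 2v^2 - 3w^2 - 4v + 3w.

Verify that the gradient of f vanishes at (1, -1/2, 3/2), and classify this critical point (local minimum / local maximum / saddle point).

∇f = (-6u + 6v + 6w, 6u + 4v - 4, 6u - 6w + 3); substituting (1, -1/2, 3/2) gives ∇f = (0, 0, 0), so (1, -1/2, 3/2) is indeed a critical point.
The Hessian is constant: H = [[-6, 6, 6], [6, 4, 0], [6, 0, -6]].
Leading principal minors: Δ₁ = -6, Δ₂ = -60, Δ₃ = 216.
The minors fit neither the all-positive nor the alternating-sign pattern, so H is indefinite: a saddle point.

saddle point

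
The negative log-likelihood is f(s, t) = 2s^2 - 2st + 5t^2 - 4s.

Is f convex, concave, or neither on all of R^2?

f is quadratic, so its Hessian is the constant matrix H = [[4, -2], [-2, 10]].
det(H) = 36, tr(H) = 14.
det(H) > 0 and tr(H) > 0, so H is positive definite everywhere: convex.

convex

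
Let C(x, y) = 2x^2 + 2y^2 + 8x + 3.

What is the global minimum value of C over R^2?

C(x,y) separates as P(x) + Q(y) + 3, so its minimum is min P + min Q + 3.
P'(x) = 4x + 8 vanishes at x ∈ {-2}; Q'(y) = 4y vanishes at y ∈ {0}.
Local minima of P (where P''>0): P(-2)=-8. Local minima of Q: Q(0)=0.
So the global minimum of C is P(-2) + Q(0) + 3 = -8 + 0 + 3 = -5, attained at (-2, 0).

-5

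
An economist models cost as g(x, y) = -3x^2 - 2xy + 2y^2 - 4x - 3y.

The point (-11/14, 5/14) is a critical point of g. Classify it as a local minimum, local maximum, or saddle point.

saddle point

The Hessian of g is constant: H = [[-6, -2], [-2, 4]].
det(H) = (-6)·4 − (-2)² = -28.
Since det(H) < 0, H is indefinite and the critical point is a saddle point.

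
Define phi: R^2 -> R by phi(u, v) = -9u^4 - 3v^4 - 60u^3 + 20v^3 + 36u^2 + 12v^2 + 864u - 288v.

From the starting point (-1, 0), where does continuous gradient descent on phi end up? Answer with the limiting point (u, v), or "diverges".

(-3, 3)

phi is separable, so gradient descent decouples: u follows -∂phi/∂u, v follows -∂phi/∂v.
∂phi/∂u = -36(u - 2)(u + 3)(u + 4); at u=-1 this is 648, so u decreases.
∂phi/∂v = -12(v - 4)(v - 3)(v + 2); at v=0 this is -288, so v increases.
u converges to its nearest critical value -3 (a local min of the u-part); v converges to 3. The iterate converges to (-3, 3).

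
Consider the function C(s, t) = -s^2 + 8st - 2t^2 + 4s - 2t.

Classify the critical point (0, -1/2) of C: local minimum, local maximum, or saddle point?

The Hessian of C is constant: H = [[-2, 8], [8, -4]].
det(H) = (-2)·(-4) − 8² = -56.
Since det(H) < 0, H is indefinite and the critical point is a saddle point.

saddle point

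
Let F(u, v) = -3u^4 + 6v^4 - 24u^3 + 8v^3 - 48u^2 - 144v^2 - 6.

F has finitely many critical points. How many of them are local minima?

2

F separates as a function of u plus a function of v, so ∇F=0 decouples.
∂F/∂u = -12u(u + 2)(u + 4) = 0 at u ∈ {-4, -2, 0}; ∂F/∂v = 24v(v - 3)(v + 4) = 0 at v ∈ {-4, 0, 3}.
The Hessian is diagonal: diag(F_uu, F_vv). Second derivatives: F_uu(-4)=-96, F_uu(-2)=48, F_uu(0)=-96; F_vv(-4)=672, F_vv(0)=-288, F_vv(3)=504.
Local minima occur where both diagonal entries positive: (-2, -4), (-2, 3). Count: 2.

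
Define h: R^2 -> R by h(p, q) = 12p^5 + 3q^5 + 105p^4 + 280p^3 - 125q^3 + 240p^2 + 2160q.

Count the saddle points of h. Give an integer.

8

h separates as a function of p plus a function of q, so ∇h=0 decouples.
∂h/∂p = 60p(p + 1)(p + 2)(p + 4) = 0 at p ∈ {-4, -2, -1, 0}; ∂h/∂q = 15(q - 4)(q - 3)(q + 3)(q + 4) = 0 at q ∈ {-4, -3, 3, 4}.
The Hessian is diagonal: diag(h_pp, h_qq). Second derivatives: h_pp(-4)=-1440, h_pp(-2)=240, h_pp(-1)=-180, h_pp(0)=480; h_qq(-4)=-840, h_qq(-3)=630, h_qq(3)=-630, h_qq(4)=840.
Saddle points occur where the two diagonal entries have opposite signs: (-4, -3), (-4, 4), (-2, -4), (-2, 3), (-1, -3), (-1, 4), (0, -4), (0, 3). Count: 8.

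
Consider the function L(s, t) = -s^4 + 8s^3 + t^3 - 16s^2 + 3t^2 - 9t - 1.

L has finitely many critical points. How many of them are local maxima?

L separates as a function of s plus a function of t, so ∇L=0 decouples.
∂L/∂s = -4s(s - 4)(s - 2) = 0 at s ∈ {0, 2, 4}; ∂L/∂t = 3(t - 1)(t + 3) = 0 at t ∈ {-3, 1}.
The Hessian is diagonal: diag(L_ss, L_tt). Second derivatives: L_ss(0)=-32, L_ss(2)=16, L_ss(4)=-32; L_tt(-3)=-12, L_tt(1)=12.
Local maxima occur where both diagonal entries negative: (0, -3), (4, -3). Count: 2.

2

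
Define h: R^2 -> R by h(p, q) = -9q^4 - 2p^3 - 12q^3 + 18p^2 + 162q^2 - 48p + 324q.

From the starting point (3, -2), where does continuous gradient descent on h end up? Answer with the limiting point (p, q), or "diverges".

(2, -1)

h is separable, so gradient descent decouples: p follows -∂h/∂p, q follows -∂h/∂q.
∂h/∂p = -6(p - 4)(p - 2); at p=3 this is 6, so p decreases.
∂h/∂q = -36(q - 3)(q + 1)(q + 3); at q=-2 this is -180, so q increases.
p converges to its nearest critical value 2 (a local min of the p-part); q converges to -1. The iterate converges to (2, -1).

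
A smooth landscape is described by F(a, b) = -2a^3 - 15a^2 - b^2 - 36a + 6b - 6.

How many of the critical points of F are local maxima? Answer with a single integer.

1

F separates as a function of a plus a function of b, so ∇F=0 decouples.
∂F/∂a = -6(a + 2)(a + 3) = 0 at a ∈ {-3, -2}; ∂F/∂b = -2(b - 3) = 0 at b ∈ {3}.
The Hessian is diagonal: diag(F_aa, F_bb). Second derivatives: F_aa(-3)=6, F_aa(-2)=-6; F_bb(3)=-2.
Local maxima occur where both diagonal entries negative: (-2, 3). Count: 1.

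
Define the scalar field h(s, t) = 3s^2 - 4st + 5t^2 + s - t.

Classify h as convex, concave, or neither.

h is quadratic, so its Hessian is the constant matrix H = [[6, -4], [-4, 10]].
det(H) = 44, tr(H) = 16.
det(H) > 0 and tr(H) > 0, so H is positive definite everywhere: convex.

convex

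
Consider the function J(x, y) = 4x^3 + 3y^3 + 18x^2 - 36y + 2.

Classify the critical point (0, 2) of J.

The mixed partial ∂²J/∂x∂y is 0, so the Hessian at any point is diag(J_xx, J_yy) = diag(12(2x + 3), 18y).
At (0, 2): H = diag(36, 36).
Both eigenvalues are positive, so H is positive definite: a local minimum.

local minimum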